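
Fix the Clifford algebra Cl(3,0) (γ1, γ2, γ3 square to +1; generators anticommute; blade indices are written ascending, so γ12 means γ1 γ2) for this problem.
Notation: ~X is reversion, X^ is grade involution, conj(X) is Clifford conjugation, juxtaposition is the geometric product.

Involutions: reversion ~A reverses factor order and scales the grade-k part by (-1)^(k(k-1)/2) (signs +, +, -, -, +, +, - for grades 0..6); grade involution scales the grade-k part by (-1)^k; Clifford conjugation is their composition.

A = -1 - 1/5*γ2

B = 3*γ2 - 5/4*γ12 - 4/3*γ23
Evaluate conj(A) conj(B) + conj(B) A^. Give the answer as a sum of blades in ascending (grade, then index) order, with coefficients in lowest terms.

first term: -3/5 - 1/4*γ1 + 3*γ2 + 4/15*γ3 - 5/4*γ12 - 4/3*γ23
second term: -3/5 + 1/4*γ1 + 3*γ2 - 4/15*γ3 - 5/4*γ12 - 4/3*γ23
Answer: -6/5 + 6*γ2 - 5/2*γ12 - 8/3*γ23


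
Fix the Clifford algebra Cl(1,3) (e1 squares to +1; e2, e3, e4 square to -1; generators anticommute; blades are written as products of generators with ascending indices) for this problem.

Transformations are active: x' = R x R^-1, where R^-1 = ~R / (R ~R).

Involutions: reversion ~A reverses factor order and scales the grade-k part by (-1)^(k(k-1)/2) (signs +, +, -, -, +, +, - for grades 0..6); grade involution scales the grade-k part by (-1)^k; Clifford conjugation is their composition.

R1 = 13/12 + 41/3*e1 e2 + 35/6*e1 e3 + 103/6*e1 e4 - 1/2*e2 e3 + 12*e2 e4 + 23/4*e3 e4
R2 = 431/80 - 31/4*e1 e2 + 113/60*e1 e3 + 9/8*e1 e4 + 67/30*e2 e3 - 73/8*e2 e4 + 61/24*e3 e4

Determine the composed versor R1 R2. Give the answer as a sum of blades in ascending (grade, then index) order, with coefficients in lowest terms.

Distribute over the grade parts of R1 (each basis-blade product reordered to ascending indices, repeated generators contracted through their squares):
<R1>_0 (= 13/12) R2 = 5603/960 - 403/48*e1 e2 + 1469/720*e1 e3 + 39/32*e1 e4 + 871/360*e2 e3 - 949/96*e2 e4 + 793/288*e3 e4
<R1>_2 (= 41/3*e1 e2 + 35/6*e1 e3 + 103/6*e1 e4 - 1/2*e2 e3 + 12*e2 e4 + 23/4*e3 e4) R2 = 29353/1440 - 29717/360*e1 e2 + 30199/720*e1 e3 + 173083/1440*e1 e4 + 1679/180*e2 e3 - 16717/240*e2 e4 + 19877/576*e3 e4 + 14059/240*e1 e2 e3 e4
Summing the partial products and collecting blades:
Answer: 15103/576 - 65479/720*e1 e2 + 2639/60*e1 e3 + 87419/720*e1 e4 + 4229/360*e2 e3 - 38179/480*e2 e4 + 21463/576*e3 e4 + 14059/240*e1 e2 e3 e4


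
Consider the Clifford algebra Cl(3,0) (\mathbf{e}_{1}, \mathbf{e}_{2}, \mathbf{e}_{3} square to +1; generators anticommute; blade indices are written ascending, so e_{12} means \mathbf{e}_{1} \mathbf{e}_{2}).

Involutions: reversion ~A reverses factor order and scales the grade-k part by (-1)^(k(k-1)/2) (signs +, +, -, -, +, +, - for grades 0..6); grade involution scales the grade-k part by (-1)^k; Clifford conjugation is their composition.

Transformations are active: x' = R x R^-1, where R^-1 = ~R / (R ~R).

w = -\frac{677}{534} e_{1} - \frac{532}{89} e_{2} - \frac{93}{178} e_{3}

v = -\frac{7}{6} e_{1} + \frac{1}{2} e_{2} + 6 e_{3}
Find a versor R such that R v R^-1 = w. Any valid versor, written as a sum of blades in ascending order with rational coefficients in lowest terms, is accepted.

Equal squares first: v^2 = w^2 = \frac{677}{18}. Then v + w = -\frac{650}{267} e_{1} - \frac{975}{178} e_{2} + \frac{975}{178} e_{3} is a versor taking v to w, provided it is invertible.
Answer: -\frac{650}{267} e_{1} - \frac{975}{178} e_{2} + \frac{975}{178} e_{3}


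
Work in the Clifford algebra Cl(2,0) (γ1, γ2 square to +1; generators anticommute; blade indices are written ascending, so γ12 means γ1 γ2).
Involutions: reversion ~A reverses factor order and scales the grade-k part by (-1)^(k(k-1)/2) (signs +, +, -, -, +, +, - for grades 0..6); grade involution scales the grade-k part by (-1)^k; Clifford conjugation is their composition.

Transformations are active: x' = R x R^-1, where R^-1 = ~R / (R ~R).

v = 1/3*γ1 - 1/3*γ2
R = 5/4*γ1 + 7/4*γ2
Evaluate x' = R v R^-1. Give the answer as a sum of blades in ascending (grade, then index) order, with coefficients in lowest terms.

~R = 5/4*γ1 + 7/4*γ2, and R ~R = 37/8, so R^-1 = ~R / (37/8).
R v = -1/6 - γ12
Answer: -47/111*γ1 + 23/111*γ2


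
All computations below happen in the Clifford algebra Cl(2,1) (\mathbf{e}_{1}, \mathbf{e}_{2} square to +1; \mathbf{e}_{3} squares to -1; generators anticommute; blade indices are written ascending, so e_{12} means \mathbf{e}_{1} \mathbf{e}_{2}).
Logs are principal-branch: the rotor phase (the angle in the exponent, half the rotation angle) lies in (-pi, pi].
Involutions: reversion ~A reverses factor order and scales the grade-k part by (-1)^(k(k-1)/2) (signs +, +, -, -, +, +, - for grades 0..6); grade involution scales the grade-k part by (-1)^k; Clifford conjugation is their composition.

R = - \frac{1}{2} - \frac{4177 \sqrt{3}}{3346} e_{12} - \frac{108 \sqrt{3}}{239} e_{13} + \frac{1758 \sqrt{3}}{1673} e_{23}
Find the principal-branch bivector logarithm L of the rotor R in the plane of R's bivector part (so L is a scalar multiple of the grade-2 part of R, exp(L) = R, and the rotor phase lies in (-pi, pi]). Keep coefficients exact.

The scalar part of R is - \frac{1}{2}, which pins the rotor phase on the principal branch; dividing the bivector part by the sine of that phase recovers the unit plane, and L is the phase times that plane.
Concretely: cos(phase) = - \frac{1}{2} gives phase = ±\frac{2 \pi}{3}, and since phase/sin(phase) is even the sign is immaterial: L = (phase/sin(phase)) * <R>_2 = (\frac{4 \sqrt{3} \pi}{9}) * <R>_2.
Answer: - \frac{8354 \pi}{5019} e_{12} - \frac{144 \pi}{239} e_{13} + \frac{2344 \pi}{1673} e_{23}


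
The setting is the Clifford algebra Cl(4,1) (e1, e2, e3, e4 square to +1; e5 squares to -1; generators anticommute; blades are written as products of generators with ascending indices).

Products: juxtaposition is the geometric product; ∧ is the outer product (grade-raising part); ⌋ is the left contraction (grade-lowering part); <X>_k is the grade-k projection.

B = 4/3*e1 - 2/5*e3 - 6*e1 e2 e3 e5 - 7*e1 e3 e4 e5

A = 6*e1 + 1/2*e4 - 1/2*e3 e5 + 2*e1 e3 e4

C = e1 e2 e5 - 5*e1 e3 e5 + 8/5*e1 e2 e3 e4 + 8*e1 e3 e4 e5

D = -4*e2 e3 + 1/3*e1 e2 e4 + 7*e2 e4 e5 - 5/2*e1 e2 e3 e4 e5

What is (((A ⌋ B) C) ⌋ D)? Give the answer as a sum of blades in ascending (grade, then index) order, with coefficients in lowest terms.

step 1: 8 + 14*e5 + 3*e1 e2 - 7/2*e1 e4 - 7/2*e1 e3 e5 - 36*e2 e3 e5 - 42*e3 e4 e5
step 2: 35/2 + 336*e1 + 28*e4 - 3*e5 - 194*e1 e2 + 34*e1 e3 + 210*e1 e4 + 91/10*e2 e3 - 24/5*e3 e4 - 28*e3 e5 - 288*e1 e2 e4 + 376/5*e1 e2 e5 + 112*e1 e3 e4 - 40*e1 e3 e5 + 288/5*e1 e4 e5 + 15*e2 e3 e5 - 91/10*e2 e4 e5 + 35/2*e3 e4 e5 + 274/5*e1 e2 e3 e4 + 64*e1 e3 e4 e5 - 24*e2 e3 e4 e5 + 112/5*e1 e2 e3 e4 e5
step 3: 1247/10 - 60*e1 - 90*e2 + 194/3*e4 - 137*e5 - 413/12*e1 e2 - 91/4*e1 e3 - 75/2*e1 e4 - 214*e2 e3 + 33*e2 e4 + 84*e2 e5 - 188*e3 e4 + 720*e3 e5 - 385/6*e1 e2 e4 - 12*e1 e2 e5 + 91/4*e1 e4 e5 + 525*e2 e3 e5 + 75/2*e2 e4 e5 - 485*e3 e4 e5 - 15/2*e1 e2 e3 e4 + 70*e1 e2 e3 e5 - 840*e2 e3 e4 e5 - 175/4*e1 e2 e3 e4 e5
Answer: 1247/10 - 60*e1 - 90*e2 + 194/3*e4 - 137*e5 - 413/12*e1 e2 - 91/4*e1 e3 - 75/2*e1 e4 - 214*e2 e3 + 33*e2 e4 + 84*e2 e5 - 188*e3 e4 + 720*e3 e5 - 385/6*e1 e2 e4 - 12*e1 e2 e5 + 91/4*e1 e4 e5 + 525*e2 e3 e5 + 75/2*e2 e4 e5 - 485*e3 e4 e5 - 15/2*e1 e2 e3 e4 + 70*e1 e2 e3 e5 - 840*e2 e3 e4 e5 - 175/4*e1 e2 e3 e4 e5


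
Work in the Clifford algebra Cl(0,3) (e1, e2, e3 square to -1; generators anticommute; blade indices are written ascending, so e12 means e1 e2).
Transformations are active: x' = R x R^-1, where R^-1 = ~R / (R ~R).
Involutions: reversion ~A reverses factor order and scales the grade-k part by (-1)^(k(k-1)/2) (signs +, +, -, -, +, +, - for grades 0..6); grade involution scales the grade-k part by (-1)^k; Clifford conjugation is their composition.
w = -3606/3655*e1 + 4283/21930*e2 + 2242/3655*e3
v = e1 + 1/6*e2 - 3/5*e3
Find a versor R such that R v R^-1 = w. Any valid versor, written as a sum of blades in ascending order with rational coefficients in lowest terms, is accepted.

Reasoning: v^2 = w^2 = -1249/900 since conjugation preserves the quadratic form; R = v + w = 49/3655*e1 + 1323/3655*e2 + 49/3655*e3 is then valid when invertible, keeping its own part and reversing (v - w)/2.
Answer: 49/3655*e1 + 1323/3655*e2 + 49/3655*e3


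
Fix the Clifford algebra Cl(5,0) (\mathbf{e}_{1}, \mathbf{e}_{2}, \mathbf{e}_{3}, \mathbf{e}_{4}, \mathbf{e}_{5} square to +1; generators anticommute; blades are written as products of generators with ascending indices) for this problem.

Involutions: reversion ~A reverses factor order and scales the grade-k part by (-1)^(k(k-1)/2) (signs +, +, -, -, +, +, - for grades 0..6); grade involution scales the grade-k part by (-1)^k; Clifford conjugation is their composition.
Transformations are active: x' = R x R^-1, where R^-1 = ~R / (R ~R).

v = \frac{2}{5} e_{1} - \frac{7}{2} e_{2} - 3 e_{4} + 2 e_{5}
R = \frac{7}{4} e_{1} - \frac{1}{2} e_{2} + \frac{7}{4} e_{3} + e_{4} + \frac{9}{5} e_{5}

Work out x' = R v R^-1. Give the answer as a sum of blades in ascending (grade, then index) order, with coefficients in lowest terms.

~R = \frac{7}{4} e_{1} - \frac{1}{2} e_{2} + \frac{7}{4} e_{3} + e_{4} + \frac{9}{5} e_{5}, and R ~R = \frac{2123}{200}, so R^-1 = ~R / (\frac{2123}{200}).
R v = \frac{61}{20} - \frac{237}{40} e_{1} e_{2} - \frac{7}{10} e_{1} e_{3} - \frac{113}{20} e_{1} e_{4} + \frac{139}{50} e_{1} e_{5} + \frac{49}{8} e_{2} e_{3} + 5 e_{2} e_{4} + \frac{53}{10} e_{2} e_{5} - \frac{21}{4} e_{3} e_{4} + \frac{7}{2} e_{3} e_{5} + \frac{37}{5} e_{4} e_{5}
Answer: \frac{6429}{10615} e_{1} + \frac{13641}{4246} e_{2} + \frac{2135}{2123} e_{3} + \frac{7589}{2123} e_{4} - \frac{2050}{2123} e_{5}


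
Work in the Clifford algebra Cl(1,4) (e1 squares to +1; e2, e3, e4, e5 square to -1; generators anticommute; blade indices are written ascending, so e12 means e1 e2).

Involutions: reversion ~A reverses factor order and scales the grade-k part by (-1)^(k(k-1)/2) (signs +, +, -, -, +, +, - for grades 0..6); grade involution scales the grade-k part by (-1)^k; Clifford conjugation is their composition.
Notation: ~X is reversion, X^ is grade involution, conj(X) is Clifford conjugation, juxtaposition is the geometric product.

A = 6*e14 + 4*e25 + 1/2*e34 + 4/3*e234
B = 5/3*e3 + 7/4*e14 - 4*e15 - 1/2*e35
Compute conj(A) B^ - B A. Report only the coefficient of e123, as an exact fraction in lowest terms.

first term: -21/2 + 5/6*e4 - 16*e12 + 7/8*e13 + 2*e23 - 20/9*e24 - 95/4*e45 + 7/3*e123 - 10*e134 - 20/3*e235 - 2/3*e245 + 7*e1245 - e1345 + 16/3*e12345
second term: 21/2 - 5/6*e4 - 16*e12 + 7/8*e13 + 2*e23 + 20/9*e24 - 95/4*e45 - 7/3*e123 - 10*e134 - 20/3*e235 + 2/3*e245 - 7*e1245 + e1345 + 16/3*e12345
Answer: 14/3


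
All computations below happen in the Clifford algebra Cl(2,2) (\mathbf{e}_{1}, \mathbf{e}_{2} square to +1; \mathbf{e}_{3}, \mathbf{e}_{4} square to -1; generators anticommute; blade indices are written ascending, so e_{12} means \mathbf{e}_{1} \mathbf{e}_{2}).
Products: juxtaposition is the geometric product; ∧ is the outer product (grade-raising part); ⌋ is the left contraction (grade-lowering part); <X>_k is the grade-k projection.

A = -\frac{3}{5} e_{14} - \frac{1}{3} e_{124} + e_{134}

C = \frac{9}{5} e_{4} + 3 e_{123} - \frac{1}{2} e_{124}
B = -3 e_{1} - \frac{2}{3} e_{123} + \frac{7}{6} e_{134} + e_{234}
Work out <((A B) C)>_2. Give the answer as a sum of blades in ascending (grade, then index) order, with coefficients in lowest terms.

step 1: -\frac{7}{6} + \frac{7}{10} e_{3} - \frac{9}{5} e_{4} - e_{12} + \frac{1}{3} e_{13} - \frac{7}{18} e_{23} + \frac{1}{3} e_{24} - \frac{25}{9} e_{34} + \frac{3}{5} e_{123} - \frac{2}{5} e_{234}
step 2: \frac{126}{25} - \frac{4}{3} e_{1} - \frac{8}{5} e_{2} + 8 e_{3} - \frac{13}{5} e_{4} - 3 e_{12} + \frac{1}{5} e_{13} + \frac{6}{5} e_{14} + \frac{18}{25} e_{23} + \frac{39}{25} e_{34} - \frac{44}{9} e_{123} - \frac{191}{20} e_{124} + \frac{253}{180} e_{134} - \frac{13}{15} e_{234} + \frac{613}{100} e_{1234}
step 3: -3 e_{12} + \frac{1}{5} e_{13} + \frac{6}{5} e_{14} + \frac{18}{25} e_{23} + \frac{39}{25} e_{34}
Answer: -3 e_{12} + \frac{1}{5} e_{13} + \frac{6}{5} e_{14} + \frac{18}{25} e_{23} + \frac{39}{25} e_{34}


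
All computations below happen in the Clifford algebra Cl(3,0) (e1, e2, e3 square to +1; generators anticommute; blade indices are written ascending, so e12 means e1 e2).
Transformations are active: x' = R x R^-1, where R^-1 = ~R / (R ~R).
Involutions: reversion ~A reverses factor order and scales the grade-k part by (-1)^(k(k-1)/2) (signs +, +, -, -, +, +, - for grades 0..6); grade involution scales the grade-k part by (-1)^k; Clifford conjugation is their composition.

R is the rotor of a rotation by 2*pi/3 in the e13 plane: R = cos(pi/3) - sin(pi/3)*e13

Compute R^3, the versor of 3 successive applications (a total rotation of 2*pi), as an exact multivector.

Rotor phase runs at HALF the rotation angle; powers of one rotor simply add phase, so after 3 steps in e13 the phase is 3*pi/3 = pi and R^3 = cos(pi) - sin(pi)*e13.
cos(pi) = -1 and sin(pi) = 0, so R^3 = -1. The total rotation 2*pi is 1 full turn, so every vector returns to itself, yet the rotor is -1, on the OTHER sheet of the double cover (an odd number of 2*pi turns).
Answer: -1


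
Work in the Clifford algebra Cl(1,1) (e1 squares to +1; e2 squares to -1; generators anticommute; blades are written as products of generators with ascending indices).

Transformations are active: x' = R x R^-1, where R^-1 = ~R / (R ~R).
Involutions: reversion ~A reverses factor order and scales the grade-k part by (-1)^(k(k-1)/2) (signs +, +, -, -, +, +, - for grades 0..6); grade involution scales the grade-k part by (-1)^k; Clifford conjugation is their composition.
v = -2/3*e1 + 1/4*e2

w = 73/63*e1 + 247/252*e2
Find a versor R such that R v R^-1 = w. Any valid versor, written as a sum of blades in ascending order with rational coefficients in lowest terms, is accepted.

Construction: equal norms (both 55/144) license R = v + w = 31/63*e1 + 155/126*e2 — nothing changes along that direction, while (v - w)/2 changes sign, so v maps onto w.
Answer: 31/63*e1 + 155/126*e2


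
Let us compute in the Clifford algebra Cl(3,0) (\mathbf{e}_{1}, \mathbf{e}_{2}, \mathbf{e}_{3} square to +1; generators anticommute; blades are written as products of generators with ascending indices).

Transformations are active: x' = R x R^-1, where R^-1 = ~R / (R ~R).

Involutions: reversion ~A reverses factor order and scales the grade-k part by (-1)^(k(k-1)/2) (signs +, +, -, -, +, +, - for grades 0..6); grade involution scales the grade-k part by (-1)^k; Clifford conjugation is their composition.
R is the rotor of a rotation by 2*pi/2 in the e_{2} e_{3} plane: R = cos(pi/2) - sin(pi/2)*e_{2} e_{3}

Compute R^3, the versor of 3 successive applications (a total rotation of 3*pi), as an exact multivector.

The rotor phase is half the rotation angle and phases add under composition, so 3 steps in the e_{2} e_{3} plane accumulate phase 3*(pi/2) = \frac{3 \pi}{2}: R^3 = cos(\frac{3 \pi}{2}) - sin(\frac{3 \pi}{2})*e_{2} e_{3}.
cos(\frac{3 \pi}{2}) = 0 and sin(\frac{3 \pi}{2}) = -1, so R^3 = e_{2} e_{3}. The net rotation is 1*pi (after discarding 1 full turn, each of which contributes a factor -1 to the rotor); the rotor keeps the half-angle phase exactly.
Answer: e_{2} e_{3}


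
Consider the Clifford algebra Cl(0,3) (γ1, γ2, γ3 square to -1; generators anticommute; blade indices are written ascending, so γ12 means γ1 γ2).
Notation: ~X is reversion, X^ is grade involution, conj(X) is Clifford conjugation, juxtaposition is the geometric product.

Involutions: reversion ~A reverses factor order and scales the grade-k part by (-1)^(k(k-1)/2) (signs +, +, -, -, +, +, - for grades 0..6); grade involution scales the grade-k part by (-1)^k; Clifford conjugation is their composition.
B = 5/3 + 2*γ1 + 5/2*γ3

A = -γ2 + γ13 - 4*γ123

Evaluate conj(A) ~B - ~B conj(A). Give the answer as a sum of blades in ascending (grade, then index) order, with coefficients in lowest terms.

first term: 5/2*γ1 + 5/3*γ2 - 2*γ3 + 8*γ12 - 5/3*γ13 + 21/2*γ23 - 20/3*γ123
second term: -5/2*γ1 + 5/3*γ2 + 2*γ3 + 12*γ12 - 5/3*γ13 + 11/2*γ23 - 20/3*γ123
Answer: 5*γ1 - 4*γ3 - 4*γ12 + 5*γ23


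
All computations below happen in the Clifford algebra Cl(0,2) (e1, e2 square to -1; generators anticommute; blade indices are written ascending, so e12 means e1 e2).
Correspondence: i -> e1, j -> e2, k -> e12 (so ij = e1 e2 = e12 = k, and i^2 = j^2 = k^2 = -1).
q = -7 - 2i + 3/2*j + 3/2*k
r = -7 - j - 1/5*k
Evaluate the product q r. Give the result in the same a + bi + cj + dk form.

In blades: q = -7 - 2*e1 + 3/2*e2 + 3/2*e12, r = -7 - e2 - 1/5*e12.
Distribute q over r term by term (generator squares from the signature, products reordered to ascending indices): (-7)*r = 49 + 7*e2 + 7/5*e12; (-2*e1)*r = 14*e1 - 2/5*e2 + 2*e12; (3/2*e2)*r = 3/2 - 3/10*e1 - 21/2*e2; (3/2*e12)*r = 3/10 + 3/2*e1 - 21/2*e12.
Sum: 254/5 + 76/5*e1 - 39/10*e2 - 71/10*e12; translating back through the correspondence:
Answer: 254/5 + 76/5*i - 39/10*j - 71/10*k


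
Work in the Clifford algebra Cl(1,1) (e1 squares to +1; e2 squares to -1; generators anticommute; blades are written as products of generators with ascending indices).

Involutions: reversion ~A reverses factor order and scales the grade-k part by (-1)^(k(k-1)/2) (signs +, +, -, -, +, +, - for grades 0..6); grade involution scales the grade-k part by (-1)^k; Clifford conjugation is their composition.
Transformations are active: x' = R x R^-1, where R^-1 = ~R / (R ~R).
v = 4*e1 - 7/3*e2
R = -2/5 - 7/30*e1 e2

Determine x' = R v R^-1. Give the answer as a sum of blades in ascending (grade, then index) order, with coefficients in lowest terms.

~R = -2/5 + 7/30*e1 e2, and R ~R = 19/180, so R^-1 = ~R / (19/180).
R v = -193/90*e1 + 28/15*e2
Answer: 1164/95*e1 - 3367/285*e2


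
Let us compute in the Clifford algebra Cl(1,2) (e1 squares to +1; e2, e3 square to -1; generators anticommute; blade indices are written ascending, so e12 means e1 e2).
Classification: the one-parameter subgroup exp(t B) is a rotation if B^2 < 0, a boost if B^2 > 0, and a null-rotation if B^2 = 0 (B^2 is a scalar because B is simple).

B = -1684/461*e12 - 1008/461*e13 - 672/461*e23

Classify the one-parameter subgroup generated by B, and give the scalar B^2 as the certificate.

B^2 term by term: the squares give (-1684/461)^2*(e12)^2 + (-1008/461)^2*(e13)^2 + (-672/461)^2*(e23)^2 = 2835856/212521*(+1) + 1016064/212521*(+1) + 451584/212521*(-1) = 16 (each basis 2-blade squares to minus the product of its generators' squares); cross terms between blades sharing an index anticommute and cancel. So B^2 = 16.
Answer: boost, certificate B^2 = 16. Because 16 is invariant under every versor sandwich, the classification follows from its sign alone.


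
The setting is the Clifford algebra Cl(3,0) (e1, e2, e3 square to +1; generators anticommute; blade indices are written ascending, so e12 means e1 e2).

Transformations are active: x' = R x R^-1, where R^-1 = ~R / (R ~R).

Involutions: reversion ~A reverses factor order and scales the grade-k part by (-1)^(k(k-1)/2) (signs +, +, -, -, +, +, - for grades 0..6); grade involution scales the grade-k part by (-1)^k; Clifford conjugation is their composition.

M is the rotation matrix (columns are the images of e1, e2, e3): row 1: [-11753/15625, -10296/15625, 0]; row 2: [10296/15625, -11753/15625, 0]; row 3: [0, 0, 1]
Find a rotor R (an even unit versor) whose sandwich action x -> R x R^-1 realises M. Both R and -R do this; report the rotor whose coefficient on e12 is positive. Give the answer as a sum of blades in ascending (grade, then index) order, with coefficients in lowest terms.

Method: write R = a + b12*e12 + b13*e13 + b23*e23 with a^2 + b12^2 + b13^2 + b23^2 = 1 (so R^-1 = ~R). Expanding the columns R e_j ~R gives tr M = 4a^2 - 1 and, from the antisymmetric part, M21 - M12 = -4a*b12, M13 - M31 = 4a*b13, M32 - M23 = -4a*b23.
Here tr M = -7881/15625, so a^2 = (1 + tr M)/4 = 1936/15625 and a = ±44/125. Taking a = 44/125: M21 - M12 = 20592/15625, M13 - M31 = 0, M32 - M23 = 0, giving b12 = -117/125, b13 = 0, b23 = 0, i.e. R = 44/125 - 117/125*e12.
Its e12 coefficient is negative, so report the other preimage -R.
Answer: -44/125 + 117/125*e12. Key observation: the double cover Spin(3) -> SO(3) sends R and -R to the same matrix (trace -7881/15625 here), so the stated sign of the e12 coefficient is what selects one sheet.


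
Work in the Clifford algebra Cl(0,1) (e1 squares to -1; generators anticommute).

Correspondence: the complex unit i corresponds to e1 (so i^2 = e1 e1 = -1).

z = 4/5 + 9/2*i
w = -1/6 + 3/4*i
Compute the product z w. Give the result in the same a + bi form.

In blades: z = 4/5 + 9/2*e1, w = -1/6 + 3/4*e1.
Distribute z over w term by term (generator squares from the signature, products reordered to ascending indices): (4/5)*w = -2/15 + 3/5*e1; (9/2*e1)*w = -27/8 - 3/4*e1.
Sum: -421/120 - 3/20*e1; translating back through the correspondence:
Answer: -421/120 - 3/20*i


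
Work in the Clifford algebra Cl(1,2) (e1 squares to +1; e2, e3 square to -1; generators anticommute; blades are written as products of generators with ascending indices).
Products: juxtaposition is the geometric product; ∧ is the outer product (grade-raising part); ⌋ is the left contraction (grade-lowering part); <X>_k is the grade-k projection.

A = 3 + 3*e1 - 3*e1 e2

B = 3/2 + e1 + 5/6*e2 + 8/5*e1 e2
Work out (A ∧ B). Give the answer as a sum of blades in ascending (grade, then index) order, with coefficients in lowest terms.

step 1: 9/2 + 15/2*e1 + 5/2*e2 + 14/5*e1 e2
Answer: 9/2 + 15/2*e1 + 5/2*e2 + 14/5*e1 e2


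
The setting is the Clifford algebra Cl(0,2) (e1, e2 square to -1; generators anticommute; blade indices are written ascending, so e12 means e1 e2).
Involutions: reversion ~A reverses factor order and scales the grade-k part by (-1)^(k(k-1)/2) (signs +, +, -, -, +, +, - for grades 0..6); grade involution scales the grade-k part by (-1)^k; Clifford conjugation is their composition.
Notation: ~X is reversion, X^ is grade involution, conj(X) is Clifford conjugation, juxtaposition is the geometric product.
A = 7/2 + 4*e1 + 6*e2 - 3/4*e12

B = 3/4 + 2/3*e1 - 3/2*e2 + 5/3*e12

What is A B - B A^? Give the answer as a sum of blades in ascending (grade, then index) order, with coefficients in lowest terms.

first term: 245/24 + 341/24*e1 - 95/12*e2 - 227/48*e12
second term: -59/24 + 251/24*e1 - 191/12*e2 - 227/48*e12
Answer: 38/3 + 15/4*e1 + 8*e2


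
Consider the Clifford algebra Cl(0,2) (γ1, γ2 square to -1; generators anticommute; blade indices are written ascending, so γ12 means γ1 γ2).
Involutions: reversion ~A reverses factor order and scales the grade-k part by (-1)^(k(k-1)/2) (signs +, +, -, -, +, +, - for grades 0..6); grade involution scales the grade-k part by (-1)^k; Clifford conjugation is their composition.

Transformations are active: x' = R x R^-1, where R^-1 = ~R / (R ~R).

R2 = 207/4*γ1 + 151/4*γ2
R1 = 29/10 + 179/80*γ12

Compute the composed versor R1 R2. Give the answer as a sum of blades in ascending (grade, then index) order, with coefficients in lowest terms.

Distribute over the terms of R1 (each basis-blade product reordered to ascending indices, repeated generators contracted through their squares):
(29/10) R2 = 6003/40*γ1 + 4379/40*γ2
(179/80*γ12) R2 = -27029/320*γ1 + 37053/320*γ2
Summing the partial products and collecting blades:
Answer: 4199/64*γ1 + 14417/64*γ2


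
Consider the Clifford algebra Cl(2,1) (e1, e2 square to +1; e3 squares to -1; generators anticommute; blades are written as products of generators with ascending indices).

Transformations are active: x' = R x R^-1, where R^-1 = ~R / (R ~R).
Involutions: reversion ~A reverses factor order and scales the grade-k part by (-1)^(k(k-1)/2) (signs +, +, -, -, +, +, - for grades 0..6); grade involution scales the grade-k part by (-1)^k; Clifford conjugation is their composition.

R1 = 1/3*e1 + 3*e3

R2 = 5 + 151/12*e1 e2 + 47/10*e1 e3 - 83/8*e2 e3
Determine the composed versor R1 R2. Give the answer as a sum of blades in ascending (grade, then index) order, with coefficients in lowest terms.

Distribute over the terms of R1 (each basis-blade product reordered to ascending indices, repeated generators contracted through their squares):
(1/3*e1) R2 = 5/3*e1 + 151/36*e2 + 47/30*e3 - 83/24*e1 e2 e3
(3*e3) R2 = 141/10*e1 - 249/8*e2 + 15*e3 + 151/4*e1 e2 e3
Summing the partial products and collecting blades:
Answer: 473/30*e1 - 1939/72*e2 + 497/30*e3 + 823/24*e1 e2 e3


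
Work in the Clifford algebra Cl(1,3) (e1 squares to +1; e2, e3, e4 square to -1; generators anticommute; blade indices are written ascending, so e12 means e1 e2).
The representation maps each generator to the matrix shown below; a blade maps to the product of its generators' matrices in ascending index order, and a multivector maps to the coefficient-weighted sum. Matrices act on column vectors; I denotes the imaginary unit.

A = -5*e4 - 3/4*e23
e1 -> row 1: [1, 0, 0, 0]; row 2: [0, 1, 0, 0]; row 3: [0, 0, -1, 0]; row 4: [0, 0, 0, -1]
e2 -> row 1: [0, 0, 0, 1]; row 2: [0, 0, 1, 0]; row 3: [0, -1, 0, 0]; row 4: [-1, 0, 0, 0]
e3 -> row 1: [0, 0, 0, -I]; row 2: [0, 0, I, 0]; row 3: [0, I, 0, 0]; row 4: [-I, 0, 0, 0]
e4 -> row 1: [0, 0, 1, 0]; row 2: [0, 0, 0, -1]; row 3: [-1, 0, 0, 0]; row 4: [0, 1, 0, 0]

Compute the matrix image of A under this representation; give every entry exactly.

Bivector images (products of the table entries): rho(e23) = rho(e2)rho(e3) = row 1: [-I, 0, 0, 0]; row 2: [0, I, 0, 0]; row 3: [0, 0, -I, 0]; row 4: [0, 0, 0, I].
M = (-5)*rho(e4) + (-3/4)*rho(e23), summed entrywise:
Answer: row 1: [3*I/4, 0, -5, 0]; row 2: [0, -3*I/4, 0, 5]; row 3: [5, 0, 3*I/4, 0]; row 4: [0, -5, 0, -3*I/4]


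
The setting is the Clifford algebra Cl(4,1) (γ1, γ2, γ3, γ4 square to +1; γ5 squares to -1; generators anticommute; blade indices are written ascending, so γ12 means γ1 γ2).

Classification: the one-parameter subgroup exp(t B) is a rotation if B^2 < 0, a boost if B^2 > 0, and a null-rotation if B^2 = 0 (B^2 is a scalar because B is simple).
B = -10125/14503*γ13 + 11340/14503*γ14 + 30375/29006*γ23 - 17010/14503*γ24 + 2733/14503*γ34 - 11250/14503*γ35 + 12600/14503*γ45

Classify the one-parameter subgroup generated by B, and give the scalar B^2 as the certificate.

B^2 term by term: the squares give (-10125/14503)^2*(γ13)^2 + (11340/14503)^2*(γ14)^2 + (30375/29006)^2*(γ23)^2 + (-17010/14503)^2*(γ24)^2 + (2733/14503)^2*(γ34)^2 + (-11250/14503)^2*(γ35)^2 + (12600/14503)^2*(γ45)^2 = 102515625/210337009*(-1) + 128595600/210337009*(-1) + 922640625/841348036*(-1) + 289340100/210337009*(-1) + 7469289/210337009*(-1) + 126562500/210337009*(+1) + 158760000/210337009*(+1) = -9/4 (each basis 2-blade squares to minus the product of its generators' squares); cross terms between blades sharing an index anticommute and cancel; the commuting (index-disjoint) pairs give grade-4 terms 2*c*c'*(blade product), which cancel blade by blade — γ1234: -344452500/210337009 + 344452500/210337009 = 0; γ1345: -255150000/210337009 + 255150000/210337009 = 0; γ2345: 382725000/210337009 - 382725000/210337009 = 0 — confirming B is simple. So B^2 = -9/4.
Answer: rotation, certificate B^2 = -9/4. No conjugation can change B^2 = -9/4; the sign gives the class.


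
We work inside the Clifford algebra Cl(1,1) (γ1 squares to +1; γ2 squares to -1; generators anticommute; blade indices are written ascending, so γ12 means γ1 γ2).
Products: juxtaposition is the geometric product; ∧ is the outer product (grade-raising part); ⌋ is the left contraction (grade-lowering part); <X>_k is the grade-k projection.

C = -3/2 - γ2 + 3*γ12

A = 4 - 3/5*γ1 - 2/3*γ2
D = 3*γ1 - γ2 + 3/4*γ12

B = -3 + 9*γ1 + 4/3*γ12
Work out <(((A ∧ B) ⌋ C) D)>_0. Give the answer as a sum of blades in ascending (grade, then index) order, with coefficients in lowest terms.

step 1: -12 + 189/5*γ1 + 2*γ2 + 34/3*γ12
step 2: 54 + 6*γ1 + 627/5*γ2 - 36*γ12
step 3: 582/5 + 4401/20*γ1 + 117/2*γ2 - 3417/10*γ12
step 4: 582/5
Answer: 582/5


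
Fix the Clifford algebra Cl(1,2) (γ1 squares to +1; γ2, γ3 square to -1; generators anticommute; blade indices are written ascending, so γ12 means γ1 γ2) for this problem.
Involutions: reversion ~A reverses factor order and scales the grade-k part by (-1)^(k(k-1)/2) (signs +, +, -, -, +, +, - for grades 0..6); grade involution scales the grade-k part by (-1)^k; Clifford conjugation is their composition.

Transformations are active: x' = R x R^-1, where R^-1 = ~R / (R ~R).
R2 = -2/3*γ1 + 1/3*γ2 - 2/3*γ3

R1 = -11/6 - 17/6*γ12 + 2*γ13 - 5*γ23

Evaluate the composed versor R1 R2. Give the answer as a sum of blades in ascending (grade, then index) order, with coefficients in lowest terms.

Distribute over the terms of R2 (each basis-blade product reordered to ascending indices, repeated generators contracted through their squares):
R1 (-2/3*γ1) = 11/9*γ1 - 17/9*γ2 + 4/3*γ3 + 10/3*γ123
R1 (1/3*γ2) = 17/18*γ1 - 11/18*γ2 - 5/3*γ3 - 2/3*γ123
R1 (-2/3*γ3) = 4/3*γ1 - 10/3*γ2 + 11/9*γ3 + 17/9*γ123
Summing the partial products and collecting blades:
Answer: 7/2*γ1 - 35/6*γ2 + 8/9*γ3 + 41/9*γ123


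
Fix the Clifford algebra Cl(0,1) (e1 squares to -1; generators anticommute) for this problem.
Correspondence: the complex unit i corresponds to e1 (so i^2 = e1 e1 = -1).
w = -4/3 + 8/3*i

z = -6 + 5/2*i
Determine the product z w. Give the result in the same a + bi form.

In blades: z = -6 + 5/2*e1, w = -4/3 + 8/3*e1.
Distribute z over w term by term (generator squares from the signature, products reordered to ascending indices): (-6)*w = 8 - 16*e1; (5/2*e1)*w = -20/3 - 10/3*e1.
Sum: 4/3 - 58/3*e1; translating back through the correspondence:
Answer: 4/3 - 58/3*i


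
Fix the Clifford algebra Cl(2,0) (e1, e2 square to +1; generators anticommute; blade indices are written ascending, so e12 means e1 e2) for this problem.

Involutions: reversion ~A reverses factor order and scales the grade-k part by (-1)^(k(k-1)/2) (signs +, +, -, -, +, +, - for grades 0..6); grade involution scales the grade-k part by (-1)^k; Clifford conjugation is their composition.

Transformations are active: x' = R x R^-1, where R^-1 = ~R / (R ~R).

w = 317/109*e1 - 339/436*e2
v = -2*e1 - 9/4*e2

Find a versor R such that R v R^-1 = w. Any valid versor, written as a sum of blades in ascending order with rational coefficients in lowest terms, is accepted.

Sketch: the shared square 145/16 makes R = v + w = 99/109*e1 - 330/109*e2 the natural versor; its sandwich fixes that direction, negates (v - w)/2, and sends v to w.
Answer: 99/109*e1 - 330/109*e2


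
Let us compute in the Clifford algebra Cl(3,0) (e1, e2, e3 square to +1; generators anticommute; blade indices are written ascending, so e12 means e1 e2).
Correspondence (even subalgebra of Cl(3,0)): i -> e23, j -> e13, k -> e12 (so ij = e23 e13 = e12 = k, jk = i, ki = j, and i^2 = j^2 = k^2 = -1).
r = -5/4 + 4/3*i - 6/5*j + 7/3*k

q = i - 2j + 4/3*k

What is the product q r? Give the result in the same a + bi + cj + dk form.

In blades: q = 4/3*e12 - 2*e13 + e23, r = -5/4 + 7/3*e12 - 6/5*e13 + 4/3*e23.
Distribute q over r term by term (generator squares from the signature, products reordered to ascending indices): (4/3*e12)*r = -28/9 - 5/3*e12 + 16/9*e13 + 8/5*e23; (-2*e13)*r = -12/5 + 8/3*e12 + 5/2*e13 - 14/3*e23; (e23)*r = -4/3 - 6/5*e12 - 7/3*e13 - 5/4*e23.
Sum: -308/45 - 1/5*e12 + 35/18*e13 - 259/60*e23; translating back through the correspondence:
Answer: -308/45 - 259/60*i + 35/18*j - 1/5*k


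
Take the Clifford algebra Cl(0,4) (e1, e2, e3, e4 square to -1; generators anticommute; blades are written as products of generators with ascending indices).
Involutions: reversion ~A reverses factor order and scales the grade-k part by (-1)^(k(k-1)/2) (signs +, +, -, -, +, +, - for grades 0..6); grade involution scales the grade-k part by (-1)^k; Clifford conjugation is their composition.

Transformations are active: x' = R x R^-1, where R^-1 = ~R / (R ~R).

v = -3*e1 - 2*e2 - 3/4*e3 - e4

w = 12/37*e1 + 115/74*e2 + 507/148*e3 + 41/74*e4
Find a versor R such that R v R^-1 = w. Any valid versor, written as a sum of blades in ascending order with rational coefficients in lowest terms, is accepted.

A norm check does it: q(v) = q(w) = -233/16, hence R = v + w = -99/37*e1 - 33/74*e2 + 99/37*e3 - 33/74*e4 realises the map — parallel part kept, (v - w)/2 negated, v carried to w.
Answer: -99/37*e1 - 33/74*e2 + 99/37*e3 - 33/74*e4


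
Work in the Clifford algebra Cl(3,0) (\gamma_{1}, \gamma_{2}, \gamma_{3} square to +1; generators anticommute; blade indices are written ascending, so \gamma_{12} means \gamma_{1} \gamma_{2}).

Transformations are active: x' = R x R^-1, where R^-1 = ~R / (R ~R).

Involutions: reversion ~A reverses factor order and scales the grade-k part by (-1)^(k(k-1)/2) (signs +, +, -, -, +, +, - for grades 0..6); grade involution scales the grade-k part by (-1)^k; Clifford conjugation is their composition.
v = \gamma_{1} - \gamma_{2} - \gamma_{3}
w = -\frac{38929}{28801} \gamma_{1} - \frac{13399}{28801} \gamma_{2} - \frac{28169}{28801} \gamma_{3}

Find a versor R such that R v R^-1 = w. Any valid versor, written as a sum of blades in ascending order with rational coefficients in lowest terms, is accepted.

Equal squares first: v^2 = w^2 = 3. Then v + w = -\frac{10128}{28801} \gamma_{1} - \frac{42200}{28801} \gamma_{2} - \frac{56970}{28801} \gamma_{3} is a versor taking v to w, provided it is invertible.
Answer: -\frac{10128}{28801} \gamma_{1} - \frac{42200}{28801} \gamma_{2} - \frac{56970}{28801} \gamma_{3}


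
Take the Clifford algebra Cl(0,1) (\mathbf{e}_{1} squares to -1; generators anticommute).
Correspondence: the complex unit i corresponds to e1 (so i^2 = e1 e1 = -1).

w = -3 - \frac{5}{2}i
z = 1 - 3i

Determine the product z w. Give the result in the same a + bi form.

In blades: z = 1 - 3 e_{1}, w = -3 - \frac{5}{2} e_{1}.
Distribute z over w term by term (generator squares from the signature, products reordered to ascending indices): (1)*w = -3 - \frac{5}{2} e_{1}; (-3 e_{1})*w = -\frac{15}{2} + 9 e_{1}.
Sum: -\frac{21}{2} + \frac{13}{2} e_{1}; translating back through the correspondence:
Answer: -\frac{21}{2} + \frac{13}{2}i


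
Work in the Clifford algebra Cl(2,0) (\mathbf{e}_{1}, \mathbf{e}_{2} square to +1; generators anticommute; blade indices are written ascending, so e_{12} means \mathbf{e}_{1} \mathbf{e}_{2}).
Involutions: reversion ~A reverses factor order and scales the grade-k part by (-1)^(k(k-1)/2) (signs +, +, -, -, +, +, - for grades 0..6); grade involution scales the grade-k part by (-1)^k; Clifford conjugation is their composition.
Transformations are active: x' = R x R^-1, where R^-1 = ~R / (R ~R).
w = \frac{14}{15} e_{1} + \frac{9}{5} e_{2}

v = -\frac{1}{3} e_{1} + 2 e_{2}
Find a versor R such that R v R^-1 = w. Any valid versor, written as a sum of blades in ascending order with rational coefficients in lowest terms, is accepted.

Take R = v + w = \frac{3}{5} e_{1} + \frac{19}{5} e_{2}. Because q(v) = q(w) = \frac{37}{9}, conjugation by R sends v exactly to w.
Answer: \frac{3}{5} e_{1} + \frac{19}{5} e_{2}


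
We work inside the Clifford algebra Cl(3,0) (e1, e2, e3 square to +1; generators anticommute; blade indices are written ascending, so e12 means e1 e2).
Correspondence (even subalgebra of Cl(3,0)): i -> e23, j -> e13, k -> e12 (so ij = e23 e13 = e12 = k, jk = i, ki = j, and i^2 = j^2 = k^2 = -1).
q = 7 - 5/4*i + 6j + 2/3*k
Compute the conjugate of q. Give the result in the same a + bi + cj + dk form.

In blades: q = 7 + 2/3*e12 + 6*e13 - 5/4*e23.
Quaternion conjugation is reversion on the even subalgebra: the scalar is fixed and every grade-2 blade flips sign, giving 7 - 2/3*e12 - 6*e13 + 5/4*e23; translating back:
Answer: 7 + 5/4*i - 6j - 2/3*k


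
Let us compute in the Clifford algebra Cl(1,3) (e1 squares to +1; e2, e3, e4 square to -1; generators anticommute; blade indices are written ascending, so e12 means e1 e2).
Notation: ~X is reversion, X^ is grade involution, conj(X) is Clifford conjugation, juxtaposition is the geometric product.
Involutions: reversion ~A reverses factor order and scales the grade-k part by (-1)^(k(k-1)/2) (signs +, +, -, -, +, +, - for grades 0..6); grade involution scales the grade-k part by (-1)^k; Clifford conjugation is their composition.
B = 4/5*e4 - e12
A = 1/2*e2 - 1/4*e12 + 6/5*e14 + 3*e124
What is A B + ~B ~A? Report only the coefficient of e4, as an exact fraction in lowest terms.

first term: 1/4 - 73/50*e1 - 3*e4 - 12/5*e12 - 4/5*e24 - 1/5*e124
second term: 1/4 - 73/50*e1 - 3*e4 + 12/5*e12 + 4/5*e24 + 1/5*e124
Answer: -6


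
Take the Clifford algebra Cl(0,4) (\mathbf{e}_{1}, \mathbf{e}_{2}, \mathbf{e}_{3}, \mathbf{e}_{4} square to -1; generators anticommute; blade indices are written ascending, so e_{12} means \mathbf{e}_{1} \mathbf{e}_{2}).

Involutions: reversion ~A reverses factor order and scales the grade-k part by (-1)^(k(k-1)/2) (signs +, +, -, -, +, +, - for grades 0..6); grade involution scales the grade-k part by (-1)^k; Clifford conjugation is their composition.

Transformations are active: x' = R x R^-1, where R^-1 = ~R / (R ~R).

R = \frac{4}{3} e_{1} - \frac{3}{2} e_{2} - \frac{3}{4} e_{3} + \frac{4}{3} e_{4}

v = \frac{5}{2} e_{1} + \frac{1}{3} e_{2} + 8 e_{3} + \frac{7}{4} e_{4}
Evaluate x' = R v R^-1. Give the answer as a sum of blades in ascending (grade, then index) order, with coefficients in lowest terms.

~R = \frac{4}{3} e_{1} - \frac{3}{2} e_{2} - \frac{3}{4} e_{3} + \frac{4}{3} e_{4}, and R ~R = -\frac{917}{144}, so R^-1 = ~R / (-\frac{917}{144}).
R v = \frac{5}{6} + \frac{151}{36} e_{12} + \frac{301}{24} e_{13} - e_{14} - \frac{47}{4} e_{23} - \frac{221}{72} e_{24} - \frac{575}{48} e_{34}
Answer: -\frac{5225}{1834} e_{1} + \frac{163}{2751} e_{2} - \frac{7156}{917} e_{3} - \frac{7699}{3668} e_{4}


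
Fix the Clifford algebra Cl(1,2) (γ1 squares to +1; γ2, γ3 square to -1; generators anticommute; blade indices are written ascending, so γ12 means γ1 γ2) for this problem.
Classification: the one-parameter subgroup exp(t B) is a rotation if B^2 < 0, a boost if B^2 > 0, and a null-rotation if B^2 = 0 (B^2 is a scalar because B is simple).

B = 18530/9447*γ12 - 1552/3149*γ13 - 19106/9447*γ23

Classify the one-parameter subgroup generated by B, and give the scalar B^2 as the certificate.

B^2 term by term: the squares give (18530/9447)^2*(γ12)^2 + (-1552/3149)^2*(γ13)^2 + (-19106/9447)^2*(γ23)^2 = 343360900/89245809*(+1) + 2408704/9916201*(+1) + 365039236/89245809*(-1) = 0 (each basis 2-blade squares to minus the product of its generators' squares); cross terms between blades sharing an index anticommute and cancel. So B^2 = 0.
Answer: null-rotation, certificate B^2 = 0. B^2 = 0 is basis-independent, so its sign is the whole story.


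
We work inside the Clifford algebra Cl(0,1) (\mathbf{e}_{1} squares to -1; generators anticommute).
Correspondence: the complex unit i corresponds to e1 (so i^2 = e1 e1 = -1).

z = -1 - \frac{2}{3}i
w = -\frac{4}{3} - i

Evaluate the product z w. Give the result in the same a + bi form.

In blades: z = -1 - \frac{2}{3} e_{1}, w = -\frac{4}{3} - e_{1}.
Distribute z over w term by term (generator squares from the signature, products reordered to ascending indices): (-1)*w = \frac{4}{3} + e_{1}; (-\frac{2}{3} e_{1})*w = -\frac{2}{3} + \frac{8}{9} e_{1}.
Sum: \frac{2}{3} + \frac{17}{9} e_{1}; translating back through the correspondence:
Answer: \frac{2}{3} + \frac{17}{9}i


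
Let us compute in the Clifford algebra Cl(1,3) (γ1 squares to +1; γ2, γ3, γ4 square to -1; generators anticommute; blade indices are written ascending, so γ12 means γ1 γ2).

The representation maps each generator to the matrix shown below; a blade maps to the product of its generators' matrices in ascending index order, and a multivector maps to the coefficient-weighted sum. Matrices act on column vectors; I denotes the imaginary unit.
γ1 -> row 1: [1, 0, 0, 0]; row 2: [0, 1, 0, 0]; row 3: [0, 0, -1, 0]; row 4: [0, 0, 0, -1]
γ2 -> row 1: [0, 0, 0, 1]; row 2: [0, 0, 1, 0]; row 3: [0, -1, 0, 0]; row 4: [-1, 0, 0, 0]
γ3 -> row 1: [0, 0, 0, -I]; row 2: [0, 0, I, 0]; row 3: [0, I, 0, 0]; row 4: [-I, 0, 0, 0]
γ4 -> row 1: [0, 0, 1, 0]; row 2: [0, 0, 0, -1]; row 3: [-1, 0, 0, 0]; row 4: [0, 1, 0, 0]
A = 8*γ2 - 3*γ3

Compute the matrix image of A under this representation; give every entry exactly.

M = (8)*rho(γ2) + (-3)*rho(γ3), summed entrywise:
Answer: row 1: [0, 0, 0, 8 + 3*I]; row 2: [0, 0, 8 - 3*I, 0]; row 3: [0, -8 - 3*I, 0, 0]; row 4: [-8 + 3*I, 0, 0, 0]
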